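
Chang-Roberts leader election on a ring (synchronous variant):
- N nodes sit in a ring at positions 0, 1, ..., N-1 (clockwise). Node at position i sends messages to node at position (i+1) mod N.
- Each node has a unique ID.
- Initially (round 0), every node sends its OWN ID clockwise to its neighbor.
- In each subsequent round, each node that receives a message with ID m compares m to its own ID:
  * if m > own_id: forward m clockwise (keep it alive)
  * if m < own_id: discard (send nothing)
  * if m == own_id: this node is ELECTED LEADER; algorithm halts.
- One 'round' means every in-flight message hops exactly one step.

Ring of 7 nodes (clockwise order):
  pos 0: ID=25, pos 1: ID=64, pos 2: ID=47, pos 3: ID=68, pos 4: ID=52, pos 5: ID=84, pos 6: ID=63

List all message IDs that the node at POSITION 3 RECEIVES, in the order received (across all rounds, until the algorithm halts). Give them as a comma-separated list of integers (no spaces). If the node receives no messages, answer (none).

Round 1: pos1(id64) recv 25: drop; pos2(id47) recv 64: fwd; pos3(id68) recv 47: drop; pos4(id52) recv 68: fwd; pos5(id84) recv 52: drop; pos6(id63) recv 84: fwd; pos0(id25) recv 63: fwd
Round 2: pos3(id68) recv 64: drop; pos5(id84) recv 68: drop; pos0(id25) recv 84: fwd; pos1(id64) recv 63: drop
Round 3: pos1(id64) recv 84: fwd
Round 4: pos2(id47) recv 84: fwd
Round 5: pos3(id68) recv 84: fwd
Round 6: pos4(id52) recv 84: fwd
Round 7: pos5(id84) recv 84: ELECTED

Answer: 47,64,84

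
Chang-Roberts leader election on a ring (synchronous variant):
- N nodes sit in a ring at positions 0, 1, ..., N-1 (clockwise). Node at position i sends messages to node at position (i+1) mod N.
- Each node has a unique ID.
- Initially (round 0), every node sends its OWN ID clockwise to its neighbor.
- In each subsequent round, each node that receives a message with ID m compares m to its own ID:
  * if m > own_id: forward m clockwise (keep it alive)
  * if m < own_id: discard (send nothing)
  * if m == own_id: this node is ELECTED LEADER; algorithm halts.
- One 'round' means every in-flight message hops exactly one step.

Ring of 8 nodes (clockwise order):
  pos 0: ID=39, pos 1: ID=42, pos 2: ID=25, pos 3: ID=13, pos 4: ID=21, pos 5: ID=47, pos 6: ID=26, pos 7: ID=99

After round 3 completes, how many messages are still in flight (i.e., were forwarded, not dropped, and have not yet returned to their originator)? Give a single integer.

Round 1: pos1(id42) recv 39: drop; pos2(id25) recv 42: fwd; pos3(id13) recv 25: fwd; pos4(id21) recv 13: drop; pos5(id47) recv 21: drop; pos6(id26) recv 47: fwd; pos7(id99) recv 26: drop; pos0(id39) recv 99: fwd
Round 2: pos3(id13) recv 42: fwd; pos4(id21) recv 25: fwd; pos7(id99) recv 47: drop; pos1(id42) recv 99: fwd
Round 3: pos4(id21) recv 42: fwd; pos5(id47) recv 25: drop; pos2(id25) recv 99: fwd
After round 3: 2 messages still in flight

Answer: 2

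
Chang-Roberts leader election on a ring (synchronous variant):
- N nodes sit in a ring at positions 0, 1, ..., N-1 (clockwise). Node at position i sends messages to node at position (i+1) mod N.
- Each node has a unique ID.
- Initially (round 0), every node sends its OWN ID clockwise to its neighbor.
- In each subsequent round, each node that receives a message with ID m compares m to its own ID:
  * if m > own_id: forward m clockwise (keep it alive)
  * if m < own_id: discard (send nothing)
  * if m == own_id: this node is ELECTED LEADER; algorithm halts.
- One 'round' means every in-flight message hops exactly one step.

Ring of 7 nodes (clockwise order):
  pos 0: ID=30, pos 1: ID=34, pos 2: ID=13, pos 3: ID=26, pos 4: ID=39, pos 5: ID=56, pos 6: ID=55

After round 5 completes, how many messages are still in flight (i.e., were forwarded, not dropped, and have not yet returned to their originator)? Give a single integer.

Round 1: pos1(id34) recv 30: drop; pos2(id13) recv 34: fwd; pos3(id26) recv 13: drop; pos4(id39) recv 26: drop; pos5(id56) recv 39: drop; pos6(id55) recv 56: fwd; pos0(id30) recv 55: fwd
Round 2: pos3(id26) recv 34: fwd; pos0(id30) recv 56: fwd; pos1(id34) recv 55: fwd
Round 3: pos4(id39) recv 34: drop; pos1(id34) recv 56: fwd; pos2(id13) recv 55: fwd
Round 4: pos2(id13) recv 56: fwd; pos3(id26) recv 55: fwd
Round 5: pos3(id26) recv 56: fwd; pos4(id39) recv 55: fwd
After round 5: 2 messages still in flight

Answer: 2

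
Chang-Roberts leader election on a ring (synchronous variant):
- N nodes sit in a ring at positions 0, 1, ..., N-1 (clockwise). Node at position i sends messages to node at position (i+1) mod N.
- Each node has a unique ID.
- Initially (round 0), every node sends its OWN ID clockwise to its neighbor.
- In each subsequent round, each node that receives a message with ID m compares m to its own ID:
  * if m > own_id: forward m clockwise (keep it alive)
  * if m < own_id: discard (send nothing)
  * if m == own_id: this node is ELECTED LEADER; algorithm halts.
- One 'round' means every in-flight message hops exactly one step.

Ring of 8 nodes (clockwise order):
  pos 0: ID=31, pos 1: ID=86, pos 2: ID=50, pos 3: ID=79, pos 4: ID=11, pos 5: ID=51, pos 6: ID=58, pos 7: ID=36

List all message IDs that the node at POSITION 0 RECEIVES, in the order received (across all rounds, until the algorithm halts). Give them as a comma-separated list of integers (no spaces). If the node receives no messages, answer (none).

Answer: 36,58,79,86

Derivation:
Round 1: pos1(id86) recv 31: drop; pos2(id50) recv 86: fwd; pos3(id79) recv 50: drop; pos4(id11) recv 79: fwd; pos5(id51) recv 11: drop; pos6(id58) recv 51: drop; pos7(id36) recv 58: fwd; pos0(id31) recv 36: fwd
Round 2: pos3(id79) recv 86: fwd; pos5(id51) recv 79: fwd; pos0(id31) recv 58: fwd; pos1(id86) recv 36: drop
Round 3: pos4(id11) recv 86: fwd; pos6(id58) recv 79: fwd; pos1(id86) recv 58: drop
Round 4: pos5(id51) recv 86: fwd; pos7(id36) recv 79: fwd
Round 5: pos6(id58) recv 86: fwd; pos0(id31) recv 79: fwd
Round 6: pos7(id36) recv 86: fwd; pos1(id86) recv 79: drop
Round 7: pos0(id31) recv 86: fwd
Round 8: pos1(id86) recv 86: ELECTED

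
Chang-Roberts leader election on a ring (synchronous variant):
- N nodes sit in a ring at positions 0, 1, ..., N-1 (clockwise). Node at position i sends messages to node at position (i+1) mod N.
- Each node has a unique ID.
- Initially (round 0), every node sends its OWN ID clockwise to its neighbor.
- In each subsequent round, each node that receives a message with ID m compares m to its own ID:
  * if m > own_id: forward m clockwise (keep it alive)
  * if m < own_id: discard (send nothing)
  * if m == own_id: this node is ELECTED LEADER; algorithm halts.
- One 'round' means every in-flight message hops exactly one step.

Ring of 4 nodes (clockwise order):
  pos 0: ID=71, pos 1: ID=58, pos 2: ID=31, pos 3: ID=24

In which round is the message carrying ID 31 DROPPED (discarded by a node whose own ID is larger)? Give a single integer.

Round 1: pos1(id58) recv 71: fwd; pos2(id31) recv 58: fwd; pos3(id24) recv 31: fwd; pos0(id71) recv 24: drop
Round 2: pos2(id31) recv 71: fwd; pos3(id24) recv 58: fwd; pos0(id71) recv 31: drop
Round 3: pos3(id24) recv 71: fwd; pos0(id71) recv 58: drop
Round 4: pos0(id71) recv 71: ELECTED
Message ID 31 originates at pos 2; dropped at pos 0 in round 2

Answer: 2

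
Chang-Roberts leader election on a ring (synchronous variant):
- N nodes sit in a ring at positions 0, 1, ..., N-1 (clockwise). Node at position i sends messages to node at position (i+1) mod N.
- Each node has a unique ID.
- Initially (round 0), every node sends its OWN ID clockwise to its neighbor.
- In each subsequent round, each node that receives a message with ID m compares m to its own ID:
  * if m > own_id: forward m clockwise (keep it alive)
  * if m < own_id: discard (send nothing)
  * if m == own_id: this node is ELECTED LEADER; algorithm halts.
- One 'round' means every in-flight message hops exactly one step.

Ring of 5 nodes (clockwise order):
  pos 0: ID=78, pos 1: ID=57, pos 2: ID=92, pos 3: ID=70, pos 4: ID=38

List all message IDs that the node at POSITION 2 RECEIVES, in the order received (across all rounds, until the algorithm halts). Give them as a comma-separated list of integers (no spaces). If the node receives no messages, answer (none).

Round 1: pos1(id57) recv 78: fwd; pos2(id92) recv 57: drop; pos3(id70) recv 92: fwd; pos4(id38) recv 70: fwd; pos0(id78) recv 38: drop
Round 2: pos2(id92) recv 78: drop; pos4(id38) recv 92: fwd; pos0(id78) recv 70: drop
Round 3: pos0(id78) recv 92: fwd
Round 4: pos1(id57) recv 92: fwd
Round 5: pos2(id92) recv 92: ELECTED

Answer: 57,78,92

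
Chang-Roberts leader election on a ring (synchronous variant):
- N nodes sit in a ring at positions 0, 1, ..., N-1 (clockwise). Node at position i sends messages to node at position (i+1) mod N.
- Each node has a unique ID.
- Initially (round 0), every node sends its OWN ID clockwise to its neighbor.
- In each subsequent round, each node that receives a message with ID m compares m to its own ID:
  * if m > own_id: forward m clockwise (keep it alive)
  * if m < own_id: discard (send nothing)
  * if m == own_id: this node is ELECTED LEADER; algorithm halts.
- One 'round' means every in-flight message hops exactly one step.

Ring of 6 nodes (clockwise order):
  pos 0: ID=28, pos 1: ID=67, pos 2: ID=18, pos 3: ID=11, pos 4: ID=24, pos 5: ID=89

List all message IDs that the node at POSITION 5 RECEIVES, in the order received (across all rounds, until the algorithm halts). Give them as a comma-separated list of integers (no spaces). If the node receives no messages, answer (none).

Round 1: pos1(id67) recv 28: drop; pos2(id18) recv 67: fwd; pos3(id11) recv 18: fwd; pos4(id24) recv 11: drop; pos5(id89) recv 24: drop; pos0(id28) recv 89: fwd
Round 2: pos3(id11) recv 67: fwd; pos4(id24) recv 18: drop; pos1(id67) recv 89: fwd
Round 3: pos4(id24) recv 67: fwd; pos2(id18) recv 89: fwd
Round 4: pos5(id89) recv 67: drop; pos3(id11) recv 89: fwd
Round 5: pos4(id24) recv 89: fwd
Round 6: pos5(id89) recv 89: ELECTED

Answer: 24,67,89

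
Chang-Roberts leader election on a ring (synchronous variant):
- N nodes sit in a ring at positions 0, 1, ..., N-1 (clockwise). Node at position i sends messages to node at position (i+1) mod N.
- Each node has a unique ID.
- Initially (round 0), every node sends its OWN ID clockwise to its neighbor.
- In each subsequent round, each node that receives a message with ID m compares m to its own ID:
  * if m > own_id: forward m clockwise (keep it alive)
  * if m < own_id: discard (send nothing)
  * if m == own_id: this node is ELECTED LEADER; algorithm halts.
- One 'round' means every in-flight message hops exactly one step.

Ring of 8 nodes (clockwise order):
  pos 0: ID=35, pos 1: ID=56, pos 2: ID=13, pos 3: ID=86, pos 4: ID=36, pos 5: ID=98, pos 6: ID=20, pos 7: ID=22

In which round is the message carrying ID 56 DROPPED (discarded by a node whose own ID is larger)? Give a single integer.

Round 1: pos1(id56) recv 35: drop; pos2(id13) recv 56: fwd; pos3(id86) recv 13: drop; pos4(id36) recv 86: fwd; pos5(id98) recv 36: drop; pos6(id20) recv 98: fwd; pos7(id22) recv 20: drop; pos0(id35) recv 22: drop
Round 2: pos3(id86) recv 56: drop; pos5(id98) recv 86: drop; pos7(id22) recv 98: fwd
Round 3: pos0(id35) recv 98: fwd
Round 4: pos1(id56) recv 98: fwd
Round 5: pos2(id13) recv 98: fwd
Round 6: pos3(id86) recv 98: fwd
Round 7: pos4(id36) recv 98: fwd
Round 8: pos5(id98) recv 98: ELECTED
Message ID 56 originates at pos 1; dropped at pos 3 in round 2

Answer: 2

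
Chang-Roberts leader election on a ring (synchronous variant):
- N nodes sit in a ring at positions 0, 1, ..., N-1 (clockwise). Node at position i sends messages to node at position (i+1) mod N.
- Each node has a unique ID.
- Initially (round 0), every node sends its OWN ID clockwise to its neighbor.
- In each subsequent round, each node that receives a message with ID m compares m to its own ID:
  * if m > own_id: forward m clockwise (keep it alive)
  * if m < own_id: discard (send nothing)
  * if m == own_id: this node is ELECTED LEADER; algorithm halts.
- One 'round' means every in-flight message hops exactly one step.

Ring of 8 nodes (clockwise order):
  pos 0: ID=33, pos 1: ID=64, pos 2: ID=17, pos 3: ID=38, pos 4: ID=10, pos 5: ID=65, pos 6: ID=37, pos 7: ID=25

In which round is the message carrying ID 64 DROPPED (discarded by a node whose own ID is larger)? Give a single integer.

Round 1: pos1(id64) recv 33: drop; pos2(id17) recv 64: fwd; pos3(id38) recv 17: drop; pos4(id10) recv 38: fwd; pos5(id65) recv 10: drop; pos6(id37) recv 65: fwd; pos7(id25) recv 37: fwd; pos0(id33) recv 25: drop
Round 2: pos3(id38) recv 64: fwd; pos5(id65) recv 38: drop; pos7(id25) recv 65: fwd; pos0(id33) recv 37: fwd
Round 3: pos4(id10) recv 64: fwd; pos0(id33) recv 65: fwd; pos1(id64) recv 37: drop
Round 4: pos5(id65) recv 64: drop; pos1(id64) recv 65: fwd
Round 5: pos2(id17) recv 65: fwd
Round 6: pos3(id38) recv 65: fwd
Round 7: pos4(id10) recv 65: fwd
Round 8: pos5(id65) recv 65: ELECTED
Message ID 64 originates at pos 1; dropped at pos 5 in round 4

Answer: 4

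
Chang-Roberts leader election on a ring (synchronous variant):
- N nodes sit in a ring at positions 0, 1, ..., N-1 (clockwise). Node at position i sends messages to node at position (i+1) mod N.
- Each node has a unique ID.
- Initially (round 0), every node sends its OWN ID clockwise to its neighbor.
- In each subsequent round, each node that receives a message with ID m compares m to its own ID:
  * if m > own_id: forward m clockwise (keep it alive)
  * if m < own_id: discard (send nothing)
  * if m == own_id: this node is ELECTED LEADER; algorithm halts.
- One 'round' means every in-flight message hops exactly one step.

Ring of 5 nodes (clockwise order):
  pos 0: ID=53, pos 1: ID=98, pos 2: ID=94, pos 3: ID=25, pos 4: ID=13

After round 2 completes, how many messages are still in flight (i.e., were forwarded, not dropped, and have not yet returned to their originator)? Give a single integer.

Answer: 2

Derivation:
Round 1: pos1(id98) recv 53: drop; pos2(id94) recv 98: fwd; pos3(id25) recv 94: fwd; pos4(id13) recv 25: fwd; pos0(id53) recv 13: drop
Round 2: pos3(id25) recv 98: fwd; pos4(id13) recv 94: fwd; pos0(id53) recv 25: drop
After round 2: 2 messages still in flight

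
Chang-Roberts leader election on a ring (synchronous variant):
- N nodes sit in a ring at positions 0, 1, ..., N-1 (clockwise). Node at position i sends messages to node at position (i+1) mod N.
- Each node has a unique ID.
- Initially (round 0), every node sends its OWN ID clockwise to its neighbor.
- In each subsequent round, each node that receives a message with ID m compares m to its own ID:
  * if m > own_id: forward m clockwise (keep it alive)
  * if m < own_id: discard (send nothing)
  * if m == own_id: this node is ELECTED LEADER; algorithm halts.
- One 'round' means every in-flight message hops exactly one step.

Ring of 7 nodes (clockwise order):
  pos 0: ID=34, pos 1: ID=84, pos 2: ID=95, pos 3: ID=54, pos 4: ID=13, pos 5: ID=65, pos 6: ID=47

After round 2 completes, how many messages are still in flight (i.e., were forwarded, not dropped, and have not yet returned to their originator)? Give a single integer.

Answer: 2

Derivation:
Round 1: pos1(id84) recv 34: drop; pos2(id95) recv 84: drop; pos3(id54) recv 95: fwd; pos4(id13) recv 54: fwd; pos5(id65) recv 13: drop; pos6(id47) recv 65: fwd; pos0(id34) recv 47: fwd
Round 2: pos4(id13) recv 95: fwd; pos5(id65) recv 54: drop; pos0(id34) recv 65: fwd; pos1(id84) recv 47: drop
After round 2: 2 messages still in flight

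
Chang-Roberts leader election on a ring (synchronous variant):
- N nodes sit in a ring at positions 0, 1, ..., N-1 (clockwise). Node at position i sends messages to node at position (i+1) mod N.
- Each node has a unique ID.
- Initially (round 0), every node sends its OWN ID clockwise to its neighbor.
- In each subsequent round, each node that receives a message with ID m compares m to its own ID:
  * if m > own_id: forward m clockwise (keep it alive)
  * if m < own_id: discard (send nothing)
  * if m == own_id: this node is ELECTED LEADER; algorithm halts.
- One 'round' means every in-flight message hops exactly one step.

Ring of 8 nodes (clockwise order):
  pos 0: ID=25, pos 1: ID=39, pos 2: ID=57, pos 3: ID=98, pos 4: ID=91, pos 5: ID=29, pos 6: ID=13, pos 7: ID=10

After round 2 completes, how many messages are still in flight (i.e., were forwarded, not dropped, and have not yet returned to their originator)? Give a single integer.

Answer: 3

Derivation:
Round 1: pos1(id39) recv 25: drop; pos2(id57) recv 39: drop; pos3(id98) recv 57: drop; pos4(id91) recv 98: fwd; pos5(id29) recv 91: fwd; pos6(id13) recv 29: fwd; pos7(id10) recv 13: fwd; pos0(id25) recv 10: drop
Round 2: pos5(id29) recv 98: fwd; pos6(id13) recv 91: fwd; pos7(id10) recv 29: fwd; pos0(id25) recv 13: drop
After round 2: 3 messages still in flight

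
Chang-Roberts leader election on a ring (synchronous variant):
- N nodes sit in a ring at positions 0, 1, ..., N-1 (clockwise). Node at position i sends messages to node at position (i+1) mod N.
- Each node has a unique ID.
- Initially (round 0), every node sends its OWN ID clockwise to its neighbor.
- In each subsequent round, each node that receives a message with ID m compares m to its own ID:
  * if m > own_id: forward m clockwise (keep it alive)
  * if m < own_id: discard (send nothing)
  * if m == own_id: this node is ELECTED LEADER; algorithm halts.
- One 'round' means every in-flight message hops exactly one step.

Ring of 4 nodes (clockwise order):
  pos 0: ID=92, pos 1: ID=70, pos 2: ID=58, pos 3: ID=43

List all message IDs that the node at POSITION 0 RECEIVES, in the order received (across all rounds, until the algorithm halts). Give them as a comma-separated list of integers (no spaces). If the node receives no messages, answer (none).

Answer: 43,58,70,92

Derivation:
Round 1: pos1(id70) recv 92: fwd; pos2(id58) recv 70: fwd; pos3(id43) recv 58: fwd; pos0(id92) recv 43: drop
Round 2: pos2(id58) recv 92: fwd; pos3(id43) recv 70: fwd; pos0(id92) recv 58: drop
Round 3: pos3(id43) recv 92: fwd; pos0(id92) recv 70: drop
Round 4: pos0(id92) recv 92: ELECTED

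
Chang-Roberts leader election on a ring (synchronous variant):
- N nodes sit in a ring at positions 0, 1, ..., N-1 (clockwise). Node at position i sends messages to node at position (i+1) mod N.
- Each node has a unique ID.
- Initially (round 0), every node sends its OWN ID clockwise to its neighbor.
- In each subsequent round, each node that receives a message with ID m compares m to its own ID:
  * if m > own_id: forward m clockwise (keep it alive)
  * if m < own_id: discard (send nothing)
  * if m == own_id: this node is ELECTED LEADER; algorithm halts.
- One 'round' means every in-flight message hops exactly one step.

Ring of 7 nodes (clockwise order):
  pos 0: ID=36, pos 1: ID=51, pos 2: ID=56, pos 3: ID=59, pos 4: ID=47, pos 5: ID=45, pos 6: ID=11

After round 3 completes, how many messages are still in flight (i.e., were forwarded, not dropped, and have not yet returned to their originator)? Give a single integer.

Round 1: pos1(id51) recv 36: drop; pos2(id56) recv 51: drop; pos3(id59) recv 56: drop; pos4(id47) recv 59: fwd; pos5(id45) recv 47: fwd; pos6(id11) recv 45: fwd; pos0(id36) recv 11: drop
Round 2: pos5(id45) recv 59: fwd; pos6(id11) recv 47: fwd; pos0(id36) recv 45: fwd
Round 3: pos6(id11) recv 59: fwd; pos0(id36) recv 47: fwd; pos1(id51) recv 45: drop
After round 3: 2 messages still in flight

Answer: 2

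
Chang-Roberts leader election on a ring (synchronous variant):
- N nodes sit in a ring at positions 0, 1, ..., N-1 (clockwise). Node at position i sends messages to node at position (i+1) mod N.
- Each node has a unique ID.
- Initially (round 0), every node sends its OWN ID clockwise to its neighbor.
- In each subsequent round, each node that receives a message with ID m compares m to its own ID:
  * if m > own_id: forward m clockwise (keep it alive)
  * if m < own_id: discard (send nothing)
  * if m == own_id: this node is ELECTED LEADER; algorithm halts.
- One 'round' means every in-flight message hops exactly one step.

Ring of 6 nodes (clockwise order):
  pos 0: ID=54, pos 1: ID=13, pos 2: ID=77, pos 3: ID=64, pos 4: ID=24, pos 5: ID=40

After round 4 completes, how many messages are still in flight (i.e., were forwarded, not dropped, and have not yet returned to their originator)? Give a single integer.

Answer: 2

Derivation:
Round 1: pos1(id13) recv 54: fwd; pos2(id77) recv 13: drop; pos3(id64) recv 77: fwd; pos4(id24) recv 64: fwd; pos5(id40) recv 24: drop; pos0(id54) recv 40: drop
Round 2: pos2(id77) recv 54: drop; pos4(id24) recv 77: fwd; pos5(id40) recv 64: fwd
Round 3: pos5(id40) recv 77: fwd; pos0(id54) recv 64: fwd
Round 4: pos0(id54) recv 77: fwd; pos1(id13) recv 64: fwd
After round 4: 2 messages still in flight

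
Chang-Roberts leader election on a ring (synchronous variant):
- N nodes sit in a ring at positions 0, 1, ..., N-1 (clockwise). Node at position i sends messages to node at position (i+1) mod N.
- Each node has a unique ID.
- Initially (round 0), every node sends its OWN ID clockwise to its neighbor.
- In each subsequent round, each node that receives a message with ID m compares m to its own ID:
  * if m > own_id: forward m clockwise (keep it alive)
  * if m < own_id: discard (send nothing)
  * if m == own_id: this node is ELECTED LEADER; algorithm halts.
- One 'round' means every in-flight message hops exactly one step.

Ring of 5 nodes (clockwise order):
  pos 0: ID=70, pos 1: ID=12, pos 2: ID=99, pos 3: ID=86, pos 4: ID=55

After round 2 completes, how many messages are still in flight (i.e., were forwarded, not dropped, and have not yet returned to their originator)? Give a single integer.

Round 1: pos1(id12) recv 70: fwd; pos2(id99) recv 12: drop; pos3(id86) recv 99: fwd; pos4(id55) recv 86: fwd; pos0(id70) recv 55: drop
Round 2: pos2(id99) recv 70: drop; pos4(id55) recv 99: fwd; pos0(id70) recv 86: fwd
After round 2: 2 messages still in flight

Answer: 2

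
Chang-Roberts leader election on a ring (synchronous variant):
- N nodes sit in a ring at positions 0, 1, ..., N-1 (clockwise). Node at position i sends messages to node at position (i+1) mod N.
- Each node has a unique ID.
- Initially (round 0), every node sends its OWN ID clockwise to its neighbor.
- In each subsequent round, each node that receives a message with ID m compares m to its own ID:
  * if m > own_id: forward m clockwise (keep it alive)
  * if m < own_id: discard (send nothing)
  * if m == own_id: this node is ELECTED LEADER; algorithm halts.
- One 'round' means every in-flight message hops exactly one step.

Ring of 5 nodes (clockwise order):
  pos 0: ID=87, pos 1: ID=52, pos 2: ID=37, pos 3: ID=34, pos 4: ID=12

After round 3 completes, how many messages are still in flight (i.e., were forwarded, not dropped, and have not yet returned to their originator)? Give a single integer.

Answer: 2

Derivation:
Round 1: pos1(id52) recv 87: fwd; pos2(id37) recv 52: fwd; pos3(id34) recv 37: fwd; pos4(id12) recv 34: fwd; pos0(id87) recv 12: drop
Round 2: pos2(id37) recv 87: fwd; pos3(id34) recv 52: fwd; pos4(id12) recv 37: fwd; pos0(id87) recv 34: drop
Round 3: pos3(id34) recv 87: fwd; pos4(id12) recv 52: fwd; pos0(id87) recv 37: drop
After round 3: 2 messages still in flight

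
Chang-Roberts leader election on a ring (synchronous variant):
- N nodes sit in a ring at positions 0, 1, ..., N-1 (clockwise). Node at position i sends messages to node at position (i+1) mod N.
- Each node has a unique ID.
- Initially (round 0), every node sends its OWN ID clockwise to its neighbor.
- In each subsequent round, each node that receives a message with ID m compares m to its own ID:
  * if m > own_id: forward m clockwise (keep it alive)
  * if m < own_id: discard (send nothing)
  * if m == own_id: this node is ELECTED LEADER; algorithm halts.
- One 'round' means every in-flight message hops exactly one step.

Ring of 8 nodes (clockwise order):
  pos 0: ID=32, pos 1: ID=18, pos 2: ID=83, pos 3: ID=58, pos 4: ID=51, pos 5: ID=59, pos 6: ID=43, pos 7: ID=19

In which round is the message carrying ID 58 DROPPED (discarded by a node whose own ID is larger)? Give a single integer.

Round 1: pos1(id18) recv 32: fwd; pos2(id83) recv 18: drop; pos3(id58) recv 83: fwd; pos4(id51) recv 58: fwd; pos5(id59) recv 51: drop; pos6(id43) recv 59: fwd; pos7(id19) recv 43: fwd; pos0(id32) recv 19: drop
Round 2: pos2(id83) recv 32: drop; pos4(id51) recv 83: fwd; pos5(id59) recv 58: drop; pos7(id19) recv 59: fwd; pos0(id32) recv 43: fwd
Round 3: pos5(id59) recv 83: fwd; pos0(id32) recv 59: fwd; pos1(id18) recv 43: fwd
Round 4: pos6(id43) recv 83: fwd; pos1(id18) recv 59: fwd; pos2(id83) recv 43: drop
Round 5: pos7(id19) recv 83: fwd; pos2(id83) recv 59: drop
Round 6: pos0(id32) recv 83: fwd
Round 7: pos1(id18) recv 83: fwd
Round 8: pos2(id83) recv 83: ELECTED
Message ID 58 originates at pos 3; dropped at pos 5 in round 2

Answer: 2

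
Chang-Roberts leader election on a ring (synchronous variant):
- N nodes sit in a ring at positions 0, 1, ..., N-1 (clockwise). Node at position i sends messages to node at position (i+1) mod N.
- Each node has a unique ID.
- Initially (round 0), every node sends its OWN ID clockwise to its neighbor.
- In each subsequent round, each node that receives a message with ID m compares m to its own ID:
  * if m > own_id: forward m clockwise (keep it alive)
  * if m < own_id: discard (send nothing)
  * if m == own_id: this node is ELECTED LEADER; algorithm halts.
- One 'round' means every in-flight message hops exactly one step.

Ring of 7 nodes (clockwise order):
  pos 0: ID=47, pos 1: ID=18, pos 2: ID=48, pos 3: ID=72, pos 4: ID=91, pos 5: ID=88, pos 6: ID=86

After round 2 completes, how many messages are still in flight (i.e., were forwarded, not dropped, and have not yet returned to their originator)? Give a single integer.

Answer: 3

Derivation:
Round 1: pos1(id18) recv 47: fwd; pos2(id48) recv 18: drop; pos3(id72) recv 48: drop; pos4(id91) recv 72: drop; pos5(id88) recv 91: fwd; pos6(id86) recv 88: fwd; pos0(id47) recv 86: fwd
Round 2: pos2(id48) recv 47: drop; pos6(id86) recv 91: fwd; pos0(id47) recv 88: fwd; pos1(id18) recv 86: fwd
After round 2: 3 messages still in flight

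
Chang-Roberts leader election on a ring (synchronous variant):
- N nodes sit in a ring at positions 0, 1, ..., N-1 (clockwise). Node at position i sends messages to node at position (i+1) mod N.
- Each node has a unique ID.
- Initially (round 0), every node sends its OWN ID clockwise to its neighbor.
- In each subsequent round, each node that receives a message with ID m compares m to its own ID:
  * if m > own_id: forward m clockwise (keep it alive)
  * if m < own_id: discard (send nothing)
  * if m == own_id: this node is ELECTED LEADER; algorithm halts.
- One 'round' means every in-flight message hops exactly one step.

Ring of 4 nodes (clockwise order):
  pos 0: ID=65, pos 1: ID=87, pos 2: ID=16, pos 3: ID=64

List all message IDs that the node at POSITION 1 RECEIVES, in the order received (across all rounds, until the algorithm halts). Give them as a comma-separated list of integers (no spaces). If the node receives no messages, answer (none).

Answer: 65,87

Derivation:
Round 1: pos1(id87) recv 65: drop; pos2(id16) recv 87: fwd; pos3(id64) recv 16: drop; pos0(id65) recv 64: drop
Round 2: pos3(id64) recv 87: fwd
Round 3: pos0(id65) recv 87: fwd
Round 4: pos1(id87) recv 87: ELECTED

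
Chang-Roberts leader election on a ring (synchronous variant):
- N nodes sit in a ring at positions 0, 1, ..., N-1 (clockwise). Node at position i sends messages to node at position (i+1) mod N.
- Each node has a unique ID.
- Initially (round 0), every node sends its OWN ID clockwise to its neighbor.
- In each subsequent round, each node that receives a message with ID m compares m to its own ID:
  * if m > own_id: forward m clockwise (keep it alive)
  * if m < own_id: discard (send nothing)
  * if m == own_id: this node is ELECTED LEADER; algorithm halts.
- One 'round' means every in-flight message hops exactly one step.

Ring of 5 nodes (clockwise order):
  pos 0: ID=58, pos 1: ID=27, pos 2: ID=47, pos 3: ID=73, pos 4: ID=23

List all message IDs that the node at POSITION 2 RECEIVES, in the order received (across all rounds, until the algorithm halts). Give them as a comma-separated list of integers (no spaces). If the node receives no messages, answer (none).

Answer: 27,58,73

Derivation:
Round 1: pos1(id27) recv 58: fwd; pos2(id47) recv 27: drop; pos3(id73) recv 47: drop; pos4(id23) recv 73: fwd; pos0(id58) recv 23: drop
Round 2: pos2(id47) recv 58: fwd; pos0(id58) recv 73: fwd
Round 3: pos3(id73) recv 58: drop; pos1(id27) recv 73: fwd
Round 4: pos2(id47) recv 73: fwd
Round 5: pos3(id73) recv 73: ELECTED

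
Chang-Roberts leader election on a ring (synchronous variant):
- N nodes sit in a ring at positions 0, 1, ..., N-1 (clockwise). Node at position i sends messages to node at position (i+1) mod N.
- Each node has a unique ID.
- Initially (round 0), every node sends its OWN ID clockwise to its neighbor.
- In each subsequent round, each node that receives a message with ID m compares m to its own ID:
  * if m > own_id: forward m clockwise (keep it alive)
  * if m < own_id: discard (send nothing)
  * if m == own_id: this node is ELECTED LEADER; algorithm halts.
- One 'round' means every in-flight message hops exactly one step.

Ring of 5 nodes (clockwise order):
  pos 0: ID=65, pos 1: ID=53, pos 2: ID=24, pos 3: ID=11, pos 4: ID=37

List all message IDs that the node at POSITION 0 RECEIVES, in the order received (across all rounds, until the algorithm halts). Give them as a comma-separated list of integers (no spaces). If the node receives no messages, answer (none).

Answer: 37,53,65

Derivation:
Round 1: pos1(id53) recv 65: fwd; pos2(id24) recv 53: fwd; pos3(id11) recv 24: fwd; pos4(id37) recv 11: drop; pos0(id65) recv 37: drop
Round 2: pos2(id24) recv 65: fwd; pos3(id11) recv 53: fwd; pos4(id37) recv 24: drop
Round 3: pos3(id11) recv 65: fwd; pos4(id37) recv 53: fwd
Round 4: pos4(id37) recv 65: fwd; pos0(id65) recv 53: drop
Round 5: pos0(id65) recv 65: ELECTED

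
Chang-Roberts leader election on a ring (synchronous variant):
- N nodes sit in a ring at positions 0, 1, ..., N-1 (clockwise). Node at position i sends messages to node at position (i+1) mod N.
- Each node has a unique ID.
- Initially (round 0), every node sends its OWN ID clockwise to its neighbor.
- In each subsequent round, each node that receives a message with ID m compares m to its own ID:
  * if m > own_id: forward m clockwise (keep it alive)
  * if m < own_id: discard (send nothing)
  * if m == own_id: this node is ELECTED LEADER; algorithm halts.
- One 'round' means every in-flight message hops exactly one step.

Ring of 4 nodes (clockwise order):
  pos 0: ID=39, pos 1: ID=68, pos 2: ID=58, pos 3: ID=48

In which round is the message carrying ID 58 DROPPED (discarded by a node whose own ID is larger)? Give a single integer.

Answer: 3

Derivation:
Round 1: pos1(id68) recv 39: drop; pos2(id58) recv 68: fwd; pos3(id48) recv 58: fwd; pos0(id39) recv 48: fwd
Round 2: pos3(id48) recv 68: fwd; pos0(id39) recv 58: fwd; pos1(id68) recv 48: drop
Round 3: pos0(id39) recv 68: fwd; pos1(id68) recv 58: drop
Round 4: pos1(id68) recv 68: ELECTED
Message ID 58 originates at pos 2; dropped at pos 1 in round 3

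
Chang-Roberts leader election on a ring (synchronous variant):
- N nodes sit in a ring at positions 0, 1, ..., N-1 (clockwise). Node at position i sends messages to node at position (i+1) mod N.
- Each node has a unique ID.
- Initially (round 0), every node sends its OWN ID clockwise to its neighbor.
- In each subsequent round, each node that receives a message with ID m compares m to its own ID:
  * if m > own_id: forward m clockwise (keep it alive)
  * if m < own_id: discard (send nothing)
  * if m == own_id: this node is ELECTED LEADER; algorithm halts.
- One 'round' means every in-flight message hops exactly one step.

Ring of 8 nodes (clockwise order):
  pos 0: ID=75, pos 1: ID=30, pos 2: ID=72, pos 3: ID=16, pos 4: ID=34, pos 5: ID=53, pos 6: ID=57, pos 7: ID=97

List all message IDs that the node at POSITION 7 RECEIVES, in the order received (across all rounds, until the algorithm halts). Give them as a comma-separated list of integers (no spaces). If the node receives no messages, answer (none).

Round 1: pos1(id30) recv 75: fwd; pos2(id72) recv 30: drop; pos3(id16) recv 72: fwd; pos4(id34) recv 16: drop; pos5(id53) recv 34: drop; pos6(id57) recv 53: drop; pos7(id97) recv 57: drop; pos0(id75) recv 97: fwd
Round 2: pos2(id72) recv 75: fwd; pos4(id34) recv 72: fwd; pos1(id30) recv 97: fwd
Round 3: pos3(id16) recv 75: fwd; pos5(id53) recv 72: fwd; pos2(id72) recv 97: fwd
Round 4: pos4(id34) recv 75: fwd; pos6(id57) recv 72: fwd; pos3(id16) recv 97: fwd
Round 5: pos5(id53) recv 75: fwd; pos7(id97) recv 72: drop; pos4(id34) recv 97: fwd
Round 6: pos6(id57) recv 75: fwd; pos5(id53) recv 97: fwd
Round 7: pos7(id97) recv 75: drop; pos6(id57) recv 97: fwd
Round 8: pos7(id97) recv 97: ELECTED

Answer: 57,72,75,97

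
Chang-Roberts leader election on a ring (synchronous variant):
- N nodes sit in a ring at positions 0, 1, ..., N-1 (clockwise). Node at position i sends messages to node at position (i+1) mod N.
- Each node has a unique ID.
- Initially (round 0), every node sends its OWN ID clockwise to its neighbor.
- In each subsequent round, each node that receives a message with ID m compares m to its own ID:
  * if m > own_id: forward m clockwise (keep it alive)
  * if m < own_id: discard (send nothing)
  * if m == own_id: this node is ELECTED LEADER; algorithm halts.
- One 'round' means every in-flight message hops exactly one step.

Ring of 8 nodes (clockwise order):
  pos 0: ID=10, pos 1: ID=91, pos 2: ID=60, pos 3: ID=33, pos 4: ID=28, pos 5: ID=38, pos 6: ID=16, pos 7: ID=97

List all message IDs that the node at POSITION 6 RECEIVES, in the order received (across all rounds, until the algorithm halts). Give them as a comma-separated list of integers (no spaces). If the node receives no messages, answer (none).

Round 1: pos1(id91) recv 10: drop; pos2(id60) recv 91: fwd; pos3(id33) recv 60: fwd; pos4(id28) recv 33: fwd; pos5(id38) recv 28: drop; pos6(id16) recv 38: fwd; pos7(id97) recv 16: drop; pos0(id10) recv 97: fwd
Round 2: pos3(id33) recv 91: fwd; pos4(id28) recv 60: fwd; pos5(id38) recv 33: drop; pos7(id97) recv 38: drop; pos1(id91) recv 97: fwd
Round 3: pos4(id28) recv 91: fwd; pos5(id38) recv 60: fwd; pos2(id60) recv 97: fwd
Round 4: pos5(id38) recv 91: fwd; pos6(id16) recv 60: fwd; pos3(id33) recv 97: fwd
Round 5: pos6(id16) recv 91: fwd; pos7(id97) recv 60: drop; pos4(id28) recv 97: fwd
Round 6: pos7(id97) recv 91: drop; pos5(id38) recv 97: fwd
Round 7: pos6(id16) recv 97: fwd
Round 8: pos7(id97) recv 97: ELECTED

Answer: 38,60,91,97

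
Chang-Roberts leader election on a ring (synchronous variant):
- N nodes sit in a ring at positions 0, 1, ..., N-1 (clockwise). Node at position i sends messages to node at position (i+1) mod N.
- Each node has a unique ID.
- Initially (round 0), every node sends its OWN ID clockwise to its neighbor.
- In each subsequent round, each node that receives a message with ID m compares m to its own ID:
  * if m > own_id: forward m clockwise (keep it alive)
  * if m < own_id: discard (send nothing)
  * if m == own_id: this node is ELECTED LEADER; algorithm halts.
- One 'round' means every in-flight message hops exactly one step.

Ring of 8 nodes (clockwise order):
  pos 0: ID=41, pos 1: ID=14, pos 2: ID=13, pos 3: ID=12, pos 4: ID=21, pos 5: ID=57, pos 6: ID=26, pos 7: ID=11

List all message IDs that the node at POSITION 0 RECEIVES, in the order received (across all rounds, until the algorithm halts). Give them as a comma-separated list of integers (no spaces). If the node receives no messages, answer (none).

Round 1: pos1(id14) recv 41: fwd; pos2(id13) recv 14: fwd; pos3(id12) recv 13: fwd; pos4(id21) recv 12: drop; pos5(id57) recv 21: drop; pos6(id26) recv 57: fwd; pos7(id11) recv 26: fwd; pos0(id41) recv 11: drop
Round 2: pos2(id13) recv 41: fwd; pos3(id12) recv 14: fwd; pos4(id21) recv 13: drop; pos7(id11) recv 57: fwd; pos0(id41) recv 26: drop
Round 3: pos3(id12) recv 41: fwd; pos4(id21) recv 14: drop; pos0(id41) recv 57: fwd
Round 4: pos4(id21) recv 41: fwd; pos1(id14) recv 57: fwd
Round 5: pos5(id57) recv 41: drop; pos2(id13) recv 57: fwd
Round 6: pos3(id12) recv 57: fwd
Round 7: pos4(id21) recv 57: fwd
Round 8: pos5(id57) recv 57: ELECTED

Answer: 11,26,57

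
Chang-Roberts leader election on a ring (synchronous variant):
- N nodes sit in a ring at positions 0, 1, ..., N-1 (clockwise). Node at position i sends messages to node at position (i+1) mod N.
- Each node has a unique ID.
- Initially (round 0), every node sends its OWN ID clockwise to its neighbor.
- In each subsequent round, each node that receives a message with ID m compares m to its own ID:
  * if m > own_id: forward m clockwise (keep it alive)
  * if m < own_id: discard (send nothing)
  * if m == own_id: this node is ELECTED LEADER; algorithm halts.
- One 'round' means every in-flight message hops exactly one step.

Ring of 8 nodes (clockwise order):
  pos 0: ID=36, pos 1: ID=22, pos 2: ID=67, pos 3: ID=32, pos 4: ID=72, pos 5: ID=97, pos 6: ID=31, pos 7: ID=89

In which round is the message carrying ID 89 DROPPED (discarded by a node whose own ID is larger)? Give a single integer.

Round 1: pos1(id22) recv 36: fwd; pos2(id67) recv 22: drop; pos3(id32) recv 67: fwd; pos4(id72) recv 32: drop; pos5(id97) recv 72: drop; pos6(id31) recv 97: fwd; pos7(id89) recv 31: drop; pos0(id36) recv 89: fwd
Round 2: pos2(id67) recv 36: drop; pos4(id72) recv 67: drop; pos7(id89) recv 97: fwd; pos1(id22) recv 89: fwd
Round 3: pos0(id36) recv 97: fwd; pos2(id67) recv 89: fwd
Round 4: pos1(id22) recv 97: fwd; pos3(id32) recv 89: fwd
Round 5: pos2(id67) recv 97: fwd; pos4(id72) recv 89: fwd
Round 6: pos3(id32) recv 97: fwd; pos5(id97) recv 89: drop
Round 7: pos4(id72) recv 97: fwd
Round 8: pos5(id97) recv 97: ELECTED
Message ID 89 originates at pos 7; dropped at pos 5 in round 6

Answer: 6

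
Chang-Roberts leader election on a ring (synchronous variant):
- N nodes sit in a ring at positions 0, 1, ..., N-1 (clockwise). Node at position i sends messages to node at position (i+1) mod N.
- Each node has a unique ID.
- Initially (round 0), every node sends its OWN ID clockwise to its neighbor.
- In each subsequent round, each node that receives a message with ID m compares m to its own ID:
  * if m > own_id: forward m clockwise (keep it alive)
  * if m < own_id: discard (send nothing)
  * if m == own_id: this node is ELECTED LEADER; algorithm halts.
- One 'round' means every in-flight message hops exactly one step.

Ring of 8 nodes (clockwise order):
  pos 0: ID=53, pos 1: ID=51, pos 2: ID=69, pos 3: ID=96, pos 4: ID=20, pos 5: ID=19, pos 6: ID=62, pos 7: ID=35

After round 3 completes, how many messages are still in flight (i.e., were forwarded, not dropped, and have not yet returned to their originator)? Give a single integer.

Answer: 2

Derivation:
Round 1: pos1(id51) recv 53: fwd; pos2(id69) recv 51: drop; pos3(id96) recv 69: drop; pos4(id20) recv 96: fwd; pos5(id19) recv 20: fwd; pos6(id62) recv 19: drop; pos7(id35) recv 62: fwd; pos0(id53) recv 35: drop
Round 2: pos2(id69) recv 53: drop; pos5(id19) recv 96: fwd; pos6(id62) recv 20: drop; pos0(id53) recv 62: fwd
Round 3: pos6(id62) recv 96: fwd; pos1(id51) recv 62: fwd
After round 3: 2 messages still in flight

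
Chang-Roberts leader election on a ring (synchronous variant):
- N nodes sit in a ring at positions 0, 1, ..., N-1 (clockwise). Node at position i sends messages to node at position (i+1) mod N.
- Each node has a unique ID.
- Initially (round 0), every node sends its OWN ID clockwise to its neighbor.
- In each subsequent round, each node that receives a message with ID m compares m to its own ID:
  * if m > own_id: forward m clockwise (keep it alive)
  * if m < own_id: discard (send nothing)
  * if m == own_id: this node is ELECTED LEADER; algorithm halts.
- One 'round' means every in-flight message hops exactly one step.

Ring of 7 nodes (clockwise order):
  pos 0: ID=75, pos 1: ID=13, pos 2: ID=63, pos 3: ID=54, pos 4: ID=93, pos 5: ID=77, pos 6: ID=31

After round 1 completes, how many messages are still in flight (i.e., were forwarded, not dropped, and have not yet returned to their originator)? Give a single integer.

Answer: 4

Derivation:
Round 1: pos1(id13) recv 75: fwd; pos2(id63) recv 13: drop; pos3(id54) recv 63: fwd; pos4(id93) recv 54: drop; pos5(id77) recv 93: fwd; pos6(id31) recv 77: fwd; pos0(id75) recv 31: drop
After round 1: 4 messages still in flight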